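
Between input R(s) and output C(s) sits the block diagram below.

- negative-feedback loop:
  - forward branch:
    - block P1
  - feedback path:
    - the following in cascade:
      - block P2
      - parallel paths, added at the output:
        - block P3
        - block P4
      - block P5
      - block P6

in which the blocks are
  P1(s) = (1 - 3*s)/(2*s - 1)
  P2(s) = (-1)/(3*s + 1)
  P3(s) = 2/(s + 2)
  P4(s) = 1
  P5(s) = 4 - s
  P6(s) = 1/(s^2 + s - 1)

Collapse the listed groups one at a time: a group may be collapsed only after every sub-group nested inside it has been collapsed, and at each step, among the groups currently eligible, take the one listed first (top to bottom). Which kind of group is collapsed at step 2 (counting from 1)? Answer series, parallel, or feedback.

Step 1. reduce the parallel group P3, P4
Step 2. reduce the series chain P2, (P3+P4), P5, P6
Step 3. close the feedback loop around P1, (P2*(P3+P4)*P5*P6)
So the answer for step 2 is series.

Final answer: series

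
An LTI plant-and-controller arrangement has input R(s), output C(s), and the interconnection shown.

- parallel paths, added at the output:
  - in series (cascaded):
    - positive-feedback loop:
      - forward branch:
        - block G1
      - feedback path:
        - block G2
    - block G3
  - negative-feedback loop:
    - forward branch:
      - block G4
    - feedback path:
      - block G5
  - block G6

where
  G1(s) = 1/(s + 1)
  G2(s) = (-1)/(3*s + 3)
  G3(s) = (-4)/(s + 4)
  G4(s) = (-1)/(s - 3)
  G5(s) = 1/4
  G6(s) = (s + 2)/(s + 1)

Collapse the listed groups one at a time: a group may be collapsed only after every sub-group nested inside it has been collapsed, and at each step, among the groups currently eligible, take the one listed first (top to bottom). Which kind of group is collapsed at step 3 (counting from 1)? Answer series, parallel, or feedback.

Step 1 - apply the feedback formula to G1, G2
Step 2 - combine [G1/(1-G1*G2)], G3 in series
Step 3 - collapse the loop (G4 forward, G5 return)
Step 4 - sum the parallel branches ([G1/(1-G1*G2)]*G3), [G4/(1+G4*G5)], G6
Step 3 collapses a feedback group.

Therefore the answer is feedback.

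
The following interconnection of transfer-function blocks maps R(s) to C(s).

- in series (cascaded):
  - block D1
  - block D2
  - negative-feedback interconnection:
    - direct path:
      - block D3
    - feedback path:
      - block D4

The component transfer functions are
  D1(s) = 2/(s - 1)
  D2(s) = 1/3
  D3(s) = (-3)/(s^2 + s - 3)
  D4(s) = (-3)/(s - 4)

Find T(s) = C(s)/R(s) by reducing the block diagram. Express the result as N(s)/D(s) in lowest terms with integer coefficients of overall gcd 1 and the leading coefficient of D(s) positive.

Reducing step by step:

Step 1. feedback reduction of D3, D4 = (12 - 3*s)/(s^3 - 3*s^2 - 7*s + 21)
Step 2. cascade D1, D2, [D3/(1+D3*D4)]: this yields T(s), and no further normalization is needed

Answer: (8 - 2*s)/(s^4 - 4*s^3 - 4*s^2 + 28*s - 21)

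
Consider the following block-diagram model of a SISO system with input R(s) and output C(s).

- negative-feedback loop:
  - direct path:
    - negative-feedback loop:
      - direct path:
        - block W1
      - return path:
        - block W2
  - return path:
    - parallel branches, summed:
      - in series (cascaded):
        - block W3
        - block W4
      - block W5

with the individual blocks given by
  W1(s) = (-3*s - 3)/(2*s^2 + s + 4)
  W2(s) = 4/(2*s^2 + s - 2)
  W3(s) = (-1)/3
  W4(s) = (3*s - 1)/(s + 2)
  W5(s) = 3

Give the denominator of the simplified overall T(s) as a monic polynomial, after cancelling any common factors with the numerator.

The answer is s^5 - 43*s^3/4 - 51*s^2/4 - 9*s/4 - 1/2.

Reasoning:
[1] apply the feedback formula to W1, W2: (-6*s^3 - 9*s^2 + 3*s + 6)/(4*s^4 + 4*s^3 + 5*s^2 - 10*s - 20)
[2] cascade W3, W4: (1 - 3*s)/(3*s + 6)
[3] sum the parallel branches (W3*W4), W5: (6*s + 19)/(3*s + 6)
[4] close the feedback loop around [W1/(1+W1*W2)], ((W3*W4)+W5): (-6*s^4 - 21*s^3 - 15*s^2 + 12*s + 12)/(4*s^5 - 43*s^3 - 51*s^2 - 9*s - 2)
Step 4 gives the fully reduced T(s), with no common factor left to cancel. The denominator's leading coefficient is 4, so divide each of its coefficients by 4 to get the monic form.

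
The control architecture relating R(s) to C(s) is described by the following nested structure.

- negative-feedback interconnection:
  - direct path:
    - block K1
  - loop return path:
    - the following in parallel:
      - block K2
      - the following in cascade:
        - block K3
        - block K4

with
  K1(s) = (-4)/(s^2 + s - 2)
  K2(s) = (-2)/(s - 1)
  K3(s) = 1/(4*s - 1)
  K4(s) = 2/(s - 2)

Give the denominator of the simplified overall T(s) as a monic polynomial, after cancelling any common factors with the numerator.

The answer is s^5 - 9*s^4/4 - 5*s^3/2 + 67*s^2/4 - 26*s + 7.

Reasoning:
(1) multiply K3, K4 (series) = 2/(4*s^2 - 9*s + 2)
(2) combine K2, (K3*K4) in parallel = (-8*s^2 + 20*s - 6)/(4*s^3 - 13*s^2 + 11*s - 2)
(3) feedback reduction of K1, (K2+(K3*K4)) = (-16*s^3 + 52*s^2 - 44*s + 8)/(4*s^5 - 9*s^4 - 10*s^3 + 67*s^2 - 104*s + 28)
No further cancellation is possible in the step-3 result, so that is T(s). Its denominator becomes monic after dividing by the leading coefficient 4.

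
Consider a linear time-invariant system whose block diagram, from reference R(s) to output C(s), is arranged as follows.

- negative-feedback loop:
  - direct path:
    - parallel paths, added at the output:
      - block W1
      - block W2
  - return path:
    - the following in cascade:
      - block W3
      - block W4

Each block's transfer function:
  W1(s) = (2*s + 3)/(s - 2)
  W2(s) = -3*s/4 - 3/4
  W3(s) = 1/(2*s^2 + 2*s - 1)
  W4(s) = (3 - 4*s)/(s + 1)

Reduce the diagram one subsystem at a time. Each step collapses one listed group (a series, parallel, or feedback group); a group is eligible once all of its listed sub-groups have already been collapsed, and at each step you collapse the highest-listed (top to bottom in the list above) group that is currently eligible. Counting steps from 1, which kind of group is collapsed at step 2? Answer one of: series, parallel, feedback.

Step 1: combine W1, W2 in parallel
Step 2: combine W3, W4 in series
Step 3: feedback reduction of (W1+W2), (W3*W4)
Step 2 collapses a series group.

Therefore the answer is series.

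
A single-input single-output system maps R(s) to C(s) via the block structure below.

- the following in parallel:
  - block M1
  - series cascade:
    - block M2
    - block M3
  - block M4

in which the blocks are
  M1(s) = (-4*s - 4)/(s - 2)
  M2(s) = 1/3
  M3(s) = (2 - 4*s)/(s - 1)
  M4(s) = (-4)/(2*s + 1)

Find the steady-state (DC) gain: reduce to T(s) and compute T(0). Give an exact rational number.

[1] combine M2, M3 in series = (2 - 4*s)/(3*s - 3)
[2] reduce the parallel group M1, (M2*M3), M4 = (-32*s^3 - 8*s^2 + 62*s - 16)/(6*s^3 - 15*s^2 + 3*s + 6)
That last expression is T(s); at s = 0 only the constant terms survive, so T(0) = -16/6 = -8/3.

Therefore the answer is -8/3.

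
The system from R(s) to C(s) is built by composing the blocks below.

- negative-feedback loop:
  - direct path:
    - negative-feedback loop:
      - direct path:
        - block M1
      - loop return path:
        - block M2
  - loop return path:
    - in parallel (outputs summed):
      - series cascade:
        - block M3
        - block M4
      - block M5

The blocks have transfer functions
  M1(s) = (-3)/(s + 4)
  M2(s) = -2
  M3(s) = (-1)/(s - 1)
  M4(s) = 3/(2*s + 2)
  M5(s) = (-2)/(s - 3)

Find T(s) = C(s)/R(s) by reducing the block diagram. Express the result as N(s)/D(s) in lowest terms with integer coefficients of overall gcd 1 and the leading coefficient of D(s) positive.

Answer: (-6*s^3 + 18*s^2 + 6*s - 18)/(2*s^4 + 14*s^3 - 50*s^2 - 5*s + 21)

Working:
Step 1 - close the feedback loop around M1, M2 = (-3)/(s + 10)
Step 2 - multiply M3, M4 (series) = (-3)/(2*s^2 - 2)
Step 3 - combine (M3*M4), M5 in parallel = (-4*s^2 - 3*s + 13)/(2*s^3 - 6*s^2 - 2*s + 6)
Step 4 - apply the feedback formula to [M1/(1+M1*M2)], ((M3*M4)+M5), giving the overall T(s)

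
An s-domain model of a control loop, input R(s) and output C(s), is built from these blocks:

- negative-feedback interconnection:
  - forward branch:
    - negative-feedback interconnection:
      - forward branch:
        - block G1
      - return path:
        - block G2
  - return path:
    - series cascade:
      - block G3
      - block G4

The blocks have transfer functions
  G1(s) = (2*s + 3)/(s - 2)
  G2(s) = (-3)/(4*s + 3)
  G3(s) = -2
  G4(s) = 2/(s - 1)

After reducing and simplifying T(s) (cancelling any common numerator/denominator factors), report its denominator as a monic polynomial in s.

Step 1. reduce the feedback loop with forward G1 and return G2 gives (8*s^2 + 18*s + 9)/(4*s^2 - 11*s - 15)
Step 2. reduce the series chain G3, G4 gives (-4)/(s - 1)
Step 3. reduce the feedback loop with forward [G1/(1+G1*G2)] and return (G3*G4) gives (8*s^3 + 10*s^2 - 9*s - 9)/(4*s^3 - 47*s^2 - 76*s - 21)
No further cancellation is possible in the step-3 result, so that is T(s). Its denominator becomes monic after dividing by the leading coefficient 4.

Answer: s^3 - 47*s^2/4 - 19*s - 21/4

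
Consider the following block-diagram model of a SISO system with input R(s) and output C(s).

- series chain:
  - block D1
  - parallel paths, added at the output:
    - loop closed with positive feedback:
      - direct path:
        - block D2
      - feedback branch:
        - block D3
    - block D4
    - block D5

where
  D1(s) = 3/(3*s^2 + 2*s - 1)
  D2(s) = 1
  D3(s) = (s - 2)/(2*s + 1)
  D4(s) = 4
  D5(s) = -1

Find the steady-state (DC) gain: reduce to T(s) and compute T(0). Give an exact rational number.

The answer is -10.

Reasoning:
Step 1: collapse the loop (D2 forward, D3 return) -> (2*s + 1)/(s + 3)
Step 2: sum the parallel branches [D2/(1-D2*D3)], D4, D5 -> (5*s + 10)/(s + 3)
Step 3: combine D1, ([D2/(1-D2*D3)]+D4+D5) in series -> (15*s + 30)/(3*s^3 + 11*s^2 + 5*s - 3)
Evaluating the step-3 result (the overall T(s)) at s = 0 gives T(0) = 30/(-3) = -10.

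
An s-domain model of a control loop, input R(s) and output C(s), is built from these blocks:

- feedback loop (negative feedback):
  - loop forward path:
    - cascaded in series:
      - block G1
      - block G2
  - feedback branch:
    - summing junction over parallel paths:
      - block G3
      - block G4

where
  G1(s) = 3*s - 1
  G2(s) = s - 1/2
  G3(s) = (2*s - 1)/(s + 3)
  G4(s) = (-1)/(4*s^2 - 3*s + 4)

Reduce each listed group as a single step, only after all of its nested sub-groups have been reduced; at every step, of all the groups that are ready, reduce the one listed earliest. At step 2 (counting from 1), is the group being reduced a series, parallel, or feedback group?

Step 1 - series reduction of G1, G2
Step 2 - parallel reduction of G3, G4
Step 3 - reduce the feedback loop with forward (G1*G2) and return (G3+G4)
The group at step 2 is a parallel group.

Hence the answer: parallel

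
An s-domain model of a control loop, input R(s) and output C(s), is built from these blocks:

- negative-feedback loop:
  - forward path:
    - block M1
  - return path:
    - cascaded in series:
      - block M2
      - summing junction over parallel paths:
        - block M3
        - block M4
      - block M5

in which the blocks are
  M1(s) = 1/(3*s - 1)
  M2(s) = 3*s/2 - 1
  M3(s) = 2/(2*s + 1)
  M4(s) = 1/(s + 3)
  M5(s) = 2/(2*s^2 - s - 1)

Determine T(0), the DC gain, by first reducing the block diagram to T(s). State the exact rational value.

Step 1: add M3, M4 (parallel): (4*s + 7)/(2*s^2 + 7*s + 3)
Step 2: reduce the series chain M2, (M3+M4), M5: (12*s^2 + 13*s - 14)/(4*s^4 + 12*s^3 - 3*s^2 - 10*s - 3)
Step 3: feedback reduction of M1, (M2*(M3+M4)*M5): (4*s^4 + 12*s^3 - 3*s^2 - 10*s - 3)/(12*s^5 + 32*s^4 - 21*s^3 - 15*s^2 + 14*s - 11)
Step 3 gives the overall T(s). Then T(0) = -3/(-11) = 3/11.

Therefore the answer is 3/11.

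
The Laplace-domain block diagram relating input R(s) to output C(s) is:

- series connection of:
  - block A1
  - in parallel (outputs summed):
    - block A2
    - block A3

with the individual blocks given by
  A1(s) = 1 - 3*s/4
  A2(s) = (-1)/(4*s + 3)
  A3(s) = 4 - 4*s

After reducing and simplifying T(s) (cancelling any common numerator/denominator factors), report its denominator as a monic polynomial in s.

[1] combine A2, A3 in parallel = (-16*s^2 + 4*s + 11)/(4*s + 3)
[2] reduce the series chain A1, (A2+A3) = (48*s^3 - 76*s^2 - 17*s + 44)/(16*s + 12)
Step 2 gives the fully reduced T(s), with no common factor left to cancel. The denominator's leading coefficient is 16, so divide each of its coefficients by 16 to get the monic form.

Hence the answer: s + 3/4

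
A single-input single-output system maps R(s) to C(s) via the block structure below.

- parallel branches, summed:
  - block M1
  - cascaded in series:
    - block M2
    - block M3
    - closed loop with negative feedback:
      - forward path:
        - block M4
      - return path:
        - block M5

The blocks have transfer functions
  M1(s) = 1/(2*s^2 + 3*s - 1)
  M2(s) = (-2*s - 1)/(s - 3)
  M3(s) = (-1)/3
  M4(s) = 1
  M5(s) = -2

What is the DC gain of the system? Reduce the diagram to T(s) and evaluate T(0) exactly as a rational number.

Answer: -8/9

Working:
(1) reduce the feedback loop with forward M4 and return M5 -> -1
(2) series reduction of M2, M3, [M4/(1+M4*M5)] -> (-2*s - 1)/(3*s - 9)
(3) reduce the parallel group M1, (M2*M3*[M4/(1+M4*M5)]) -> (-4*s^3 - 8*s^2 + 2*s - 8)/(6*s^3 - 9*s^2 - 30*s + 9)
Evaluating the step-3 result (the overall T(s)) at s = 0 gives T(0) = -8/9.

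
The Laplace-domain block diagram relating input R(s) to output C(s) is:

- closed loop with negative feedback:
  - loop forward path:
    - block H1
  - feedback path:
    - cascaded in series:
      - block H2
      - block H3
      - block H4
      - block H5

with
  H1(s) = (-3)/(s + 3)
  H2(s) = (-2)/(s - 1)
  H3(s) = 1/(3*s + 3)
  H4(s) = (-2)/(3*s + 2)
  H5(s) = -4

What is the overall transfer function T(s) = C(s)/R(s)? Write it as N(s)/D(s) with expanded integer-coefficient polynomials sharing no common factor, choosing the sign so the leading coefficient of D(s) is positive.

First reduce the diagram to T(s).

Step 1: series reduction of H2, H3, H4, H5 gives (-16)/(9*s^3 + 6*s^2 - 9*s - 6)
Step 2: collapse the loop (H1 forward, (H2*H3*H4*H5) return); the result is T(s) itself (integer coefficients, no common factor, positive leading denominator coefficient)

Answer: (-9*s^3 - 6*s^2 + 9*s + 6)/(3*s^4 + 11*s^3 + 3*s^2 - 11*s + 10)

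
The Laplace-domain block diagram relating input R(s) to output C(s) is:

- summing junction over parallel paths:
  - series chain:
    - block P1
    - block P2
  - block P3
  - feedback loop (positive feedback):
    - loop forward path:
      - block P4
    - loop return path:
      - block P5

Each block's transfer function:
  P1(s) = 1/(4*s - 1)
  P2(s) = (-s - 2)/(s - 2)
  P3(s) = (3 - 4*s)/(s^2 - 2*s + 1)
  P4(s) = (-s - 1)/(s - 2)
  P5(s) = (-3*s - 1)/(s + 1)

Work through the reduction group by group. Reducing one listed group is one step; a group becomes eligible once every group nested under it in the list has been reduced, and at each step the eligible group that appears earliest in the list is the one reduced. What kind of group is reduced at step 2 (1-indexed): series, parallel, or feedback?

Step 1 - combine P1, P2 in series
Step 2 - feedback reduction of P4, P5
Step 3 - add (P1*P2), P3, [P4/(1-P4*P5)] (parallel)
At step 2 the group reduced is feedback.

Final answer: feedback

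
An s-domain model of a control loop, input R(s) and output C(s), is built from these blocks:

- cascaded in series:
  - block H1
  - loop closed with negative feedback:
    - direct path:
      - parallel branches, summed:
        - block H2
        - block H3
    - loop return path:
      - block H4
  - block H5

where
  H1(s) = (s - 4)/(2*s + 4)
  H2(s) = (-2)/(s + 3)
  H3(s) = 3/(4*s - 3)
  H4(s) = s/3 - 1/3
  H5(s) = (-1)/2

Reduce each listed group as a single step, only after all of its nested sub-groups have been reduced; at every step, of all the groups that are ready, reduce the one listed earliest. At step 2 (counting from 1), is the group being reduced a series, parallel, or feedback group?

The answer is feedback.

Reasoning:
1. sum the parallel branches H2, H3
2. collapse the loop ((H2+H3) forward, H4 return)
3. reduce the series chain H1, [(H2+H3)/(1+(H2+H3)*H4)], H5
So the answer for step 2 is feedback.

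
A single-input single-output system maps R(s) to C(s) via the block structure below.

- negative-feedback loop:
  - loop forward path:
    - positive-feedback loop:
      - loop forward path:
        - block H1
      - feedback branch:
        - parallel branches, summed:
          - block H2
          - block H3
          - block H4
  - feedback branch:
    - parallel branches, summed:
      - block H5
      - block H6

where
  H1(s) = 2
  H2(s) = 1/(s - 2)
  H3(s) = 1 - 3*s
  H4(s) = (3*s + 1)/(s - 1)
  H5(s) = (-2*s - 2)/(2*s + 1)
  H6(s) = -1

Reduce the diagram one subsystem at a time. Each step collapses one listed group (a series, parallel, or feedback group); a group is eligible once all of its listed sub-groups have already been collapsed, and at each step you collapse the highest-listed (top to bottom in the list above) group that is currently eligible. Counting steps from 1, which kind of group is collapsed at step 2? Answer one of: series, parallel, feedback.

Answer: feedback

Working:
[1] combine H2, H3, H4 in parallel
[2] apply the feedback formula to H1, (H2+H3+H4)
[3] sum the parallel branches H5, H6
[4] feedback reduction of [H1/(1-H1*(H2+H3+H4))], (H5+H6)
So the answer for step 2 is feedback.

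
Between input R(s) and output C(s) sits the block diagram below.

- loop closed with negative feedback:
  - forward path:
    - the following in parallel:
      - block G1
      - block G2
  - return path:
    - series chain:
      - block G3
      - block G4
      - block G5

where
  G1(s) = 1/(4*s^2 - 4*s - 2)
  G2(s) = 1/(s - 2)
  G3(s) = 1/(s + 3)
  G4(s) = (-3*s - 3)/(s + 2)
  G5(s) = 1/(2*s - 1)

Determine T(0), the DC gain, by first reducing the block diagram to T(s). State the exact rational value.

Step 1 - combine G1, G2 in parallel gives (4*s^2 - 3*s - 4)/(4*s^3 - 12*s^2 + 6*s + 4)
Step 2 - series reduction of G3, G4, G5 gives (-3*s - 3)/(2*s^3 + 9*s^2 + 7*s - 6)
Step 3 - collapse the loop ((G1+G2) forward, (G3*G4*G5) return) gives (8*s^5 + 30*s^4 - 7*s^3 - 81*s^2 - 10*s + 24)/(8*s^6 + 12*s^5 - 68*s^4 - 58*s^3 + 147*s^2 + 13*s - 12)
Step 3 gives the overall T(s). Then T(0) = 24/(-12) = -2.

Hence the answer: -2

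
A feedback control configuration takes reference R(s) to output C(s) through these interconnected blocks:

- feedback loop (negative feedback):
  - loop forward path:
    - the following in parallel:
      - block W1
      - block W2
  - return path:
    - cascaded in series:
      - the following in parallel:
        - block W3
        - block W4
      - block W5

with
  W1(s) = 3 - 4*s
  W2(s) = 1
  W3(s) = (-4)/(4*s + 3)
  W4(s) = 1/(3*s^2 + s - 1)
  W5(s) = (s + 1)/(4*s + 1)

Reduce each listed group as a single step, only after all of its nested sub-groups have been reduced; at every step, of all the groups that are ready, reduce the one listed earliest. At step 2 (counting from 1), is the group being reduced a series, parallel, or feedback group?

Answer: parallel

Working:
Step 1. add W1, W2 (parallel)
Step 2. combine W3, W4 in parallel
Step 3. reduce the series chain (W3+W4), W5
Step 4. collapse the loop ((W1+W2) forward, ((W3+W4)*W5) return)
Step 2 collapses a parallel group.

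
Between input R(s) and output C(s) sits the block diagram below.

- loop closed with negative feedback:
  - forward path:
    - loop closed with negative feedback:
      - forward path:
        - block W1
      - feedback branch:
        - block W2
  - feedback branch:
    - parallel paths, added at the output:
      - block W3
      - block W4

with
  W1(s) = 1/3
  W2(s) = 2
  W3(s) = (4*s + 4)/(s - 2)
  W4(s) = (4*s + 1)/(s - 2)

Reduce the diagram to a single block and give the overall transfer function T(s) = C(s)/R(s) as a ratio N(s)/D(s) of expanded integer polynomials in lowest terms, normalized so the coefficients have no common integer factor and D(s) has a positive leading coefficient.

The answer is (s - 2)/(13*s - 5).

Reasoning:
1. feedback reduction of W1, W2 -> 1/5
2. reduce the parallel group W3, W4 -> (8*s + 5)/(s - 2)
3. close the feedback loop around [W1/(1+W1*W2)], (W3+W4), giving the overall T(s)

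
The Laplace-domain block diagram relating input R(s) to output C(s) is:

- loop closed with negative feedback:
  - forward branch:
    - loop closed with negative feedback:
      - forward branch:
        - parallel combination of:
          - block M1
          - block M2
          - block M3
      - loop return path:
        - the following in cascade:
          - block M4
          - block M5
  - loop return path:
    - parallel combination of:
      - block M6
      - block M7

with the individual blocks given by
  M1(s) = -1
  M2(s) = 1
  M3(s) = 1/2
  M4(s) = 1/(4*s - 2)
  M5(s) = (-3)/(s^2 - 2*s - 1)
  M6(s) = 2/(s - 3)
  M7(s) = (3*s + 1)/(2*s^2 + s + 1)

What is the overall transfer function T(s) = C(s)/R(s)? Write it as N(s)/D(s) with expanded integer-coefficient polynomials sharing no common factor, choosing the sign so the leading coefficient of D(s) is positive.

First reduce the diagram to T(s).

Step 1: parallel reduction of M1, M2, M3; result 1/2
Step 2: reduce the series chain M4, M5; result (-3)/(4*s^3 - 10*s^2 + 2)
Step 3: close the feedback loop around (M1+M2+M3), (M4*M5); result (4*s^3 - 10*s^2 + 2)/(8*s^3 - 20*s^2 + 1)
Step 4: sum the parallel branches M6, M7; result (7*s^2 - 6*s - 1)/(2*s^3 - 5*s^2 - 2*s - 3)
Step 5: close the feedback loop around [(M1+M2+M3)/(1+(M1+M2+M3)*(M4*M5))], (M6+M7) - this is the overall T(s), already in the required normalized form

Answer: (8*s^6 - 40*s^5 + 42*s^4 + 12*s^3 + 20*s^2 - 4*s - 6)/(16*s^6 - 52*s^5 - 10*s^4 + 74*s^3 + 79*s^2 - 14*s - 5)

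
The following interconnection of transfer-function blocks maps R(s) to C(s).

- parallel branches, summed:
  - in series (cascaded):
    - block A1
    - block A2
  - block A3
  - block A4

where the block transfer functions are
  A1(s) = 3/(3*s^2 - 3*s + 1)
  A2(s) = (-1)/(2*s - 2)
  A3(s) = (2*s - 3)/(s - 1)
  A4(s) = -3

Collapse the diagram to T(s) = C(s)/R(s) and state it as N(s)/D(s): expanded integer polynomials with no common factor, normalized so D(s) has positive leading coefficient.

Step 1 - series reduction of A1, A2 = (-3)/(6*s^3 - 12*s^2 + 8*s - 2)
Step 2 - add (A1*A2), A3, A4 (parallel) - this is the overall T(s), already in the required normalized form

Hence the answer: (-6*s^3 + 6*s^2 - 2*s - 3)/(6*s^3 - 12*s^2 + 8*s - 2)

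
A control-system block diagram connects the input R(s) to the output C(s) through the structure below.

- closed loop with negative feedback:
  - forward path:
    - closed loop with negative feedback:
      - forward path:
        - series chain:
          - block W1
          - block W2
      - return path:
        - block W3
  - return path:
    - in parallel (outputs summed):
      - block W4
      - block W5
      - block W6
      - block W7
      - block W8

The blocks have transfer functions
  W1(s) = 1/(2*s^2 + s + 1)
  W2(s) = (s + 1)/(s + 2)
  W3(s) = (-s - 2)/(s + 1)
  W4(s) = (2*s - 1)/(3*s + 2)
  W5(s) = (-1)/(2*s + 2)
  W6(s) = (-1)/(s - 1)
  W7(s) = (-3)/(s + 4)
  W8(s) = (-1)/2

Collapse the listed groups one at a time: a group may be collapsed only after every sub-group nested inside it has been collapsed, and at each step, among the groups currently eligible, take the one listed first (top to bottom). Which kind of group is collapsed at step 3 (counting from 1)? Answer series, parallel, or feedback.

Step 1 - multiply W1, W2 (series)
Step 2 - reduce the feedback loop with forward (W1*W2) and return W3
Step 3 - combine W4, W5, W6, W7, W8 in parallel
Step 4 - collapse the loop ([(W1*W2)/(1+(W1*W2)*W3)] forward, (W4+W5+W6+W7+W8) return)
Step 3 collapses a parallel group.

Final answer: parallel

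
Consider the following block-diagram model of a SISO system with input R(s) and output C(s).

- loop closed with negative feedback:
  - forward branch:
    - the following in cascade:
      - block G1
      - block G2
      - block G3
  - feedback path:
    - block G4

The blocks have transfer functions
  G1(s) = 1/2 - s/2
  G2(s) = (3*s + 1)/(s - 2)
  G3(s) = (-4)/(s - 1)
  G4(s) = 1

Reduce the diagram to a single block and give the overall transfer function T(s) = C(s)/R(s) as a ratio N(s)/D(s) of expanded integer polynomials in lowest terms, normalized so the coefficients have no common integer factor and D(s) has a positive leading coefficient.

[1] multiply G1, G2, G3 (series): (6*s + 2)/(s - 2)
[2] apply the feedback formula to (G1*G2*G3), G4, giving the overall T(s)

Therefore the answer is (6*s + 2)/(7*s).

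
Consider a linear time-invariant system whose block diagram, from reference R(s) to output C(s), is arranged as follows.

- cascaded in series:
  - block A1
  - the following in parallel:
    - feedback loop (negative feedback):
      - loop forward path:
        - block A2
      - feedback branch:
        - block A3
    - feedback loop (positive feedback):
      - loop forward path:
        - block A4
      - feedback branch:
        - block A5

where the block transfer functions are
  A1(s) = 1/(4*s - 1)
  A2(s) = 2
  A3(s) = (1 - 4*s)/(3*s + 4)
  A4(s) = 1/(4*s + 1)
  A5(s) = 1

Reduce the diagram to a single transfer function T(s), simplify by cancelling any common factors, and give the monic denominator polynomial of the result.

Step 1. close the feedback loop around A2, A3 gives (-6*s - 8)/(5*s - 6)
Step 2. reduce the feedback loop with forward A4 and return A5 gives 1/(4*s)
Step 3. reduce the parallel group [A2/(1+A2*A3)], [A4/(1-A4*A5)] gives (-24*s^2 - 27*s - 6)/(20*s^2 - 24*s)
Step 4. series reduction of A1, ([A2/(1+A2*A3)]+[A4/(1-A4*A5)]) gives (-24*s^2 - 27*s - 6)/(80*s^3 - 116*s^2 + 24*s)
No further cancellation is possible in the step-4 result, so that is T(s). Its denominator becomes monic after dividing by the leading coefficient 80.

Hence the answer: s^3 - 29*s^2/20 + 3*s/10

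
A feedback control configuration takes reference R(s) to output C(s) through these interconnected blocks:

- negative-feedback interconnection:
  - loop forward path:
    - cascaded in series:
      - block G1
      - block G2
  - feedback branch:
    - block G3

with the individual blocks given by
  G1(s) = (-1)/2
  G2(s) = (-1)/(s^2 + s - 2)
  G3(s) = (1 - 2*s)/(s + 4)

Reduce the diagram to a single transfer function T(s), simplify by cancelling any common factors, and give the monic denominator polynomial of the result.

Step 1. combine G1, G2 in series = 1/(2*s^2 + 2*s - 4)
Step 2. close the feedback loop around (G1*G2), G3 = (s + 4)/(2*s^3 + 10*s^2 + 2*s - 15)
Step 2 gives the fully reduced T(s), with no common factor left to cancel. The denominator's leading coefficient is 2, so divide each of its coefficients by 2 to get the monic form.

Answer: s^3 + 5*s^2 + s - 15/2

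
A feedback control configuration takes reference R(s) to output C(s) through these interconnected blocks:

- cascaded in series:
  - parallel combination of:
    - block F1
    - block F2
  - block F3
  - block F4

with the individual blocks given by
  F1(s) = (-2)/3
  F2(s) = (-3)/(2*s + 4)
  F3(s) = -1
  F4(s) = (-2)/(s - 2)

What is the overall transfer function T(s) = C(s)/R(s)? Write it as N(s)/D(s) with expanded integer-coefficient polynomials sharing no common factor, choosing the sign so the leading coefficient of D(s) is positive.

(1) parallel reduction of F1, F2 gives (-4*s - 17)/(6*s + 12)
(2) combine (F1+F2), F3, F4 in series; the result is T(s) itself (integer coefficients, no common factor, positive leading denominator coefficient)

Answer: (-4*s - 17)/(3*s^2 - 12)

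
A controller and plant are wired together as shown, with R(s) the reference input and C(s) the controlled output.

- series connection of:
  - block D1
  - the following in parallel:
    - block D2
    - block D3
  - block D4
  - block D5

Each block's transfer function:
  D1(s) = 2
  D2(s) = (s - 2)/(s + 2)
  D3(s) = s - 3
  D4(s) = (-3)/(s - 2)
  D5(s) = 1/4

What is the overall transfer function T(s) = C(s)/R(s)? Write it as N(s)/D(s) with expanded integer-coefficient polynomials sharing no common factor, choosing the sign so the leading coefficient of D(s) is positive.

The answer is (24 - 3*s^2)/(2*s^2 - 8).

Reasoning:
Step 1. parallel reduction of D2, D3 gives (s^2 - 8)/(s + 2)
Step 2. reduce the series chain D1, (D2+D3), D4, D5 - this is the overall T(s), already in the required normalized form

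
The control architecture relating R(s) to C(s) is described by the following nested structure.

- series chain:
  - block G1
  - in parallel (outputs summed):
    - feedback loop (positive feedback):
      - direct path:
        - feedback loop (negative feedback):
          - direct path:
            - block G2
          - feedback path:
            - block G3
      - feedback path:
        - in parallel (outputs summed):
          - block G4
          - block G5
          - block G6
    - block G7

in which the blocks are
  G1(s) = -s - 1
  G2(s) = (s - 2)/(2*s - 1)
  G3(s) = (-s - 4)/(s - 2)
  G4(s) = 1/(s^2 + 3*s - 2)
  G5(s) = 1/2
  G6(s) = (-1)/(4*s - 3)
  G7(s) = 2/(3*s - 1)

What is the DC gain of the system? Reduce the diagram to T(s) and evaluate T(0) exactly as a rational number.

Step 1. collapse the loop (G2 forward, G3 return): (s - 2)/(s - 5)
Step 2. sum the parallel branches G4, G5, G6: (4*s^3 + 7*s^2 - 15*s + 4)/(8*s^3 + 18*s^2 - 34*s + 12)
Step 3. reduce the feedback loop with forward [G2/(1+G2*G3)] and return (G4+G5+G6): (8*s^4 + 2*s^3 - 70*s^2 + 80*s - 24)/(4*s^4 - 21*s^3 - 95*s^2 + 148*s - 52)
Step 4. add [[G2/(1+G2*G3)]/(1-[G2/(1+G2*G3)]*(G4+G5+G6))], G7 (parallel): (24*s^5 + 6*s^4 - 254*s^3 + 120*s^2 + 144*s - 80)/(12*s^5 - 67*s^4 - 264*s^3 + 539*s^2 - 304*s + 52)
Step 5. multiply G1, ([[G2/(1+G2*G3)]/(1-[G2/(1+G2*G3)]*(G4+G5+G6))]+G7) (series): (-24*s^6 - 30*s^5 + 248*s^4 + 134*s^3 - 264*s^2 - 64*s + 80)/(12*s^5 - 67*s^4 - 264*s^3 + 539*s^2 - 304*s + 52)
Evaluating the step-5 result (the overall T(s)) at s = 0 gives T(0) = 80/52 = 20/13.

Final answer: 20/13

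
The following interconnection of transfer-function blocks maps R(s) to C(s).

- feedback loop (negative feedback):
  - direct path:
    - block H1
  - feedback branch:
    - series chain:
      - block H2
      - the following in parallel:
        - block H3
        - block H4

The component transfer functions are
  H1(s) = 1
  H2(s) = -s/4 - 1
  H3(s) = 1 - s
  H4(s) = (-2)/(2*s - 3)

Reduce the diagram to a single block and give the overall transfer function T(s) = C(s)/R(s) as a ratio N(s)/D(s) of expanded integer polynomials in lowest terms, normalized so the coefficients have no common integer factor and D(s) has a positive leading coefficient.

Step 1: combine H3, H4 in parallel: (-2*s^2 + 5*s - 5)/(2*s - 3)
Step 2: reduce the series chain H2, (H3+H4): (2*s^3 + 3*s^2 - 15*s + 20)/(8*s - 12)
Step 3: feedback reduction of H1, (H2*(H3+H4)), giving the overall T(s)

Final answer: (8*s - 12)/(2*s^3 + 3*s^2 - 7*s + 8)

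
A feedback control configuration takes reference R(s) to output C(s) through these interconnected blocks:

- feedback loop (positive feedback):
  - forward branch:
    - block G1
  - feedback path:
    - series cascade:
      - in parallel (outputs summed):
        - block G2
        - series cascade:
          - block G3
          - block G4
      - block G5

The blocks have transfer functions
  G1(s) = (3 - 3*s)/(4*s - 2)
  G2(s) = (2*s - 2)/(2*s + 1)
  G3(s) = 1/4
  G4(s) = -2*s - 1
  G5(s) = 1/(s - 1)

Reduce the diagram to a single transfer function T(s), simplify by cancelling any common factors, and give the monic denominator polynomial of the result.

[1] multiply G3, G4 (series) = -s/2 - 1/4
[2] sum the parallel branches G2, (G3*G4) = (-4*s^2 + 4*s - 9)/(8*s + 4)
[3] multiply (G2+(G3*G4)), G5 (series) = (-4*s^2 + 4*s - 9)/(8*s^2 - 4*s - 4)
[4] reduce the feedback loop with forward G1 and return ((G2+(G3*G4))*G5) = (-24*s^2 + 12*s + 12)/(20*s^2 + 12*s - 35)
No further cancellation is possible in the step-4 result, so that is T(s). Its denominator becomes monic after dividing by the leading coefficient 20.

Final answer: s^2 + 3*s/5 - 7/4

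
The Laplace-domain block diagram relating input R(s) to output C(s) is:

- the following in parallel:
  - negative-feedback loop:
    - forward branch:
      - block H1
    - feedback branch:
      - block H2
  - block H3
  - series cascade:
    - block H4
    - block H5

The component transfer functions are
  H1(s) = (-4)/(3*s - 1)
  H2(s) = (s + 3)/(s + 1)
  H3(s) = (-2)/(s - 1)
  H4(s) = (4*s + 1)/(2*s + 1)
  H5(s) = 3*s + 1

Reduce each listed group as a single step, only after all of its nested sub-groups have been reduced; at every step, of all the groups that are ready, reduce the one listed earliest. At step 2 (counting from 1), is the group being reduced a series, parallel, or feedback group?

Step 1. close the feedback loop around H1, H2
Step 2. multiply H4, H5 (series)
Step 3. add [H1/(1+H1*H2)], H3, (H4*H5) (parallel)
At step 2 the group reduced is series.

Hence the answer: series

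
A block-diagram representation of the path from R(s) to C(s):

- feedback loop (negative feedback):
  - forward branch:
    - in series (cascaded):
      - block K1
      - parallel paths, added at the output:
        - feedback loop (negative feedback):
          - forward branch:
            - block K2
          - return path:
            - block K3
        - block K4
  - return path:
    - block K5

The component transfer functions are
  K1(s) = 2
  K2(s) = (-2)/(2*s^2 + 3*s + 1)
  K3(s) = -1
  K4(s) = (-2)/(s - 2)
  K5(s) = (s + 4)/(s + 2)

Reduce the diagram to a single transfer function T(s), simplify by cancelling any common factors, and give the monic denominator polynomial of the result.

Step 1 - reduce the feedback loop with forward K2 and return K3, giving (-2)/(2*s^2 + 3*s + 3)
Step 2 - parallel reduction of [K2/(1+K2*K3)], K4, giving (-4*s^2 - 8*s - 2)/(2*s^3 - s^2 - 3*s - 6)
Step 3 - combine K1, ([K2/(1+K2*K3)]+K4) in series, giving (-8*s^2 - 16*s - 4)/(2*s^3 - s^2 - 3*s - 6)
Step 4 - apply the feedback formula to (K1*([K2/(1+K2*K3)]+K4)), K5, giving (-8*s^3 - 32*s^2 - 36*s - 8)/(2*s^4 - 5*s^3 - 53*s^2 - 80*s - 28)
That last expression is T(s), already simplified. Scaling its denominator by 1/2 (the reciprocal of the leading coefficient) yields the monic denominator.

Therefore the answer is s^4 - 5*s^3/2 - 53*s^2/2 - 40*s - 14.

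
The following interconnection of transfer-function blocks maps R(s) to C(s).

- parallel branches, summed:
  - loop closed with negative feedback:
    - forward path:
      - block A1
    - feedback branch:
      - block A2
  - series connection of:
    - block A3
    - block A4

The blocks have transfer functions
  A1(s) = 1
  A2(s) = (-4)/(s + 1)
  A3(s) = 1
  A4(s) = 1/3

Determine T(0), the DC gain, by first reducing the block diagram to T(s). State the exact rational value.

(1) feedback reduction of A1, A2: (s + 1)/(s - 3)
(2) combine A3, A4 in series: 1/3
(3) reduce the parallel group [A1/(1+A1*A2)], (A3*A4): (4*s)/(3*s - 9)
Step 3 gives the overall T(s). Then T(0) = 0/(-9) = 0.

Final answer: 0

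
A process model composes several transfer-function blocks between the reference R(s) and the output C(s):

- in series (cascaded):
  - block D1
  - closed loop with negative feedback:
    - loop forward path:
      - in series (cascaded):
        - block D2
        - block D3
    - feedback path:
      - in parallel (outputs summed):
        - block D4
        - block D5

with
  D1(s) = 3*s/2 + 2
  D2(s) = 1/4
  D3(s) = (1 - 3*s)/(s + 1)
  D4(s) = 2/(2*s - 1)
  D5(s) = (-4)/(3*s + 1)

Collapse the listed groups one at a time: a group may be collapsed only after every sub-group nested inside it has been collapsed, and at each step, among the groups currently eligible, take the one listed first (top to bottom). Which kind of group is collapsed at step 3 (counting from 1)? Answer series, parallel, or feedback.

The answer is feedback.

Reasoning:
(1) combine D2, D3 in series
(2) parallel reduction of D4, D5
(3) close the feedback loop around (D2*D3), (D4+D5)
(4) series reduction of D1, [(D2*D3)/(1+(D2*D3)*(D4+D5))]
So the answer for step 3 is feedback.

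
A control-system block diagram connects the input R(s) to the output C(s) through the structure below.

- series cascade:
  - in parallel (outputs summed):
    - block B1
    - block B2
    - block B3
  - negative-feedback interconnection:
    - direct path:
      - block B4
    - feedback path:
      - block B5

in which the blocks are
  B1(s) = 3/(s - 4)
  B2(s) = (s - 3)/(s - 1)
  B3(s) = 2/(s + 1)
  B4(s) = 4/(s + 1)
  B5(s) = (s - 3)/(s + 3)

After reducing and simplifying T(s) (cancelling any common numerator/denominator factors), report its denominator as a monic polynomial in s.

Reducing step by step:

Step 1: combine B1, B2, B3 in parallel; result (s^3 - s^2 - 5*s + 17)/(s^3 - 4*s^2 - s + 4)
Step 2: collapse the loop (B4 forward, B5 return); result (4*s + 12)/(s^2 + 8*s - 9)
Step 3: multiply (B1+B2+B3), [B4/(1+B4*B5)] (series); result (4*s^4 + 8*s^3 - 32*s^2 + 8*s + 204)/(s^5 + 4*s^4 - 42*s^3 + 32*s^2 + 41*s - 36)
The result of step 3 is T(s) in lowest terms. Its denominator already has leading coefficient 1, so it is monic as it stands.

Answer: s^5 + 4*s^4 - 42*s^3 + 32*s^2 + 41*s - 36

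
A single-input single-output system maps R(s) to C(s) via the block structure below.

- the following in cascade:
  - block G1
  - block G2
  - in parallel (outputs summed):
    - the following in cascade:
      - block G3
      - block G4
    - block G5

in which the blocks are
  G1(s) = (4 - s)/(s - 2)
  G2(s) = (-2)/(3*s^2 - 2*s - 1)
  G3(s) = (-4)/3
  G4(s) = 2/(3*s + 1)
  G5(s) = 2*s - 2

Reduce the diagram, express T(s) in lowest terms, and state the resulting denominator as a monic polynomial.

First reduce the diagram to T(s).

[1] reduce the series chain G3, G4 gives (-8)/(9*s + 3)
[2] reduce the parallel group (G3*G4), G5 gives (18*s^2 - 12*s - 14)/(9*s + 3)
[3] reduce the series chain G1, G2, ((G3*G4)+G5) gives (36*s^3 - 168*s^2 + 68*s + 112)/(27*s^4 - 63*s^3 + 3*s^2 + 27*s + 6)
No further cancellation is possible in the step-3 result, so that is T(s). Its denominator becomes monic after dividing by the leading coefficient 27.

Answer: s^4 - 7*s^3/3 + s^2/9 + s + 2/9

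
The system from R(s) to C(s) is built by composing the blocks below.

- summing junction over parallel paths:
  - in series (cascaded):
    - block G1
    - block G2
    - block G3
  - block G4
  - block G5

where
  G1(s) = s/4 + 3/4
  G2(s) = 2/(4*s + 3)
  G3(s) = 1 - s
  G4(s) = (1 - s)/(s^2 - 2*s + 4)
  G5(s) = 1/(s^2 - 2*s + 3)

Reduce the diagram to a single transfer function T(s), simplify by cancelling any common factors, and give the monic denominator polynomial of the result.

First reduce the diagram to T(s).

1. combine G1, G2, G3 in series gives (-s^2 - 2*s + 3)/(8*s + 6)
2. reduce the parallel group (G1*G2*G3), G4, G5 gives (-s^6 + 2*s^5 - 8*s^4 + 6*s^3 + 17*s^2 - 52*s + 78)/(8*s^5 - 26*s^4 + 64*s^3 - 46*s^2 + 12*s + 72)
That last expression is T(s), already simplified. Scaling its denominator by 1/8 (the reciprocal of the leading coefficient) yields the monic denominator.

Answer: s^5 - 13*s^4/4 + 8*s^3 - 23*s^2/4 + 3*s/2 + 9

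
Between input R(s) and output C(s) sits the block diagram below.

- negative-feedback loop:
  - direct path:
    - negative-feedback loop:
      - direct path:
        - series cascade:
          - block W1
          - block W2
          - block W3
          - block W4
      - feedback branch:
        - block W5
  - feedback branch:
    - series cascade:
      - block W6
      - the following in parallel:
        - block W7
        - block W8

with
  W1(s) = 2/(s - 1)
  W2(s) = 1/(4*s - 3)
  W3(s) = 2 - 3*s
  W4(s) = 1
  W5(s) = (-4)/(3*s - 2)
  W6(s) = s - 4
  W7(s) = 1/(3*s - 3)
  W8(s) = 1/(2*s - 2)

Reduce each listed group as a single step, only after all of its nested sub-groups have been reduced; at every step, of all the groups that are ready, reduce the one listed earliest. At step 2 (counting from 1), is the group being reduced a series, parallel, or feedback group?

Answer: feedback

Working:
Step 1 - multiply W1, W2, W3, W4 (series)
Step 2 - collapse the loop ((W1*W2*W3*W4) forward, W5 return)
Step 3 - sum the parallel branches W7, W8
Step 4 - reduce the series chain W6, (W7+W8)
Step 5 - collapse the loop ([(W1*W2*W3*W4)/(1+(W1*W2*W3*W4)*W5)] forward, (W6*(W7+W8)) return)
Step 2: feedback.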